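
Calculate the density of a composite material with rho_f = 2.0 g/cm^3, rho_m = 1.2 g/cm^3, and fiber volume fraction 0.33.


rho_c = rho_f*Vf + rho_m*(1-Vf) = 2.0*0.33 + 1.2*0.67 = 1.464 g/cm^3

1.464 g/cm^3


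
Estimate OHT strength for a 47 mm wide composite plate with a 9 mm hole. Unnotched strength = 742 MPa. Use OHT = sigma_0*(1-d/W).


OHT = sigma_0*(1-d/W) = 742*(1-9/47) = 599.9 MPa

599.9 MPa


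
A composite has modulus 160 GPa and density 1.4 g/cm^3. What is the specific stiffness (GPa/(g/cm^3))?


Specific stiffness = E/rho = 160/1.4 = 114.3 GPa/(g/cm^3)

114.3 GPa/(g/cm^3)


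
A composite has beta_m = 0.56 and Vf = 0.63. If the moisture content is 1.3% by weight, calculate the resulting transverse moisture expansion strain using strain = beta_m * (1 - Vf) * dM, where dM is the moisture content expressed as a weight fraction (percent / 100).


dM = 1.3/100 = 0.013
strain = beta_m * (1-Vf) * dM = 0.56 * 0.37 * 0.013 = 0.0026936

0.0026936


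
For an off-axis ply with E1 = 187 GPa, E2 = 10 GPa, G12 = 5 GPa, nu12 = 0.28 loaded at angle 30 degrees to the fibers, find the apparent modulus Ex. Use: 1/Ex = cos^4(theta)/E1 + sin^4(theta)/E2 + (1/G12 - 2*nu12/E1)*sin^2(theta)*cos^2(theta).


cos^4(30) = 0.5625, sin^4(30) = 0.0625, sin^2(30)*cos^2(30) = 0.1875
1/G12 - 2*nu12/E1 = 1/5 - 2*0.28/187 = 0.197005 GPa^-1
1/Ex = 0.5625/187 + 0.0625/10 + 0.197005*0.1875 = 0.0461965 GPa^-1
Ex = 21.65 GPa

21.65 GPa


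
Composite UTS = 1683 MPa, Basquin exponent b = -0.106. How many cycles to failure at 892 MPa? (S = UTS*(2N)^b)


N = 0.5 * (S/UTS)^(1/b) = 0.5 * (892/1683)^(1/-0.106) = 199.5699 cycles

199.5699 cycles


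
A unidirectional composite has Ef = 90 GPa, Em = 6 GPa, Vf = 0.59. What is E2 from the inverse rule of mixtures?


1/E2 = Vf/Ef + (1-Vf)/Em = 0.59/90 + 0.41/6
E2 = 13.35 GPa

13.35 GPa


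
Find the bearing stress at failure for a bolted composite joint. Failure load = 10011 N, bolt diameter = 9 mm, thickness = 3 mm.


sigma_br = F/(d*h) = 10011/(9*3) = 370.8 MPa

370.8 MPa


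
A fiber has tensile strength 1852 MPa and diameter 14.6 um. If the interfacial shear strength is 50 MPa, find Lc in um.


Lc = sigma_f * d / (2 * tau_i) = 1852 * 14.6 / (2 * 50) = 270.4 um

270.4 um


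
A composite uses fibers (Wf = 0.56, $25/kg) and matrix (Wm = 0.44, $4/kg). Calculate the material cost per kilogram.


Cost = cost_f*Wf + cost_m*Wm = 25*0.56 + 4*0.44 = $15.76/kg

$15.76/kg


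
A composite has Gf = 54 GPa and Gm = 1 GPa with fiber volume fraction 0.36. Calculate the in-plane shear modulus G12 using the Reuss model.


1/G12 = Vf/Gf + (1-Vf)/Gm = 0.36/54 + 0.64/1
G12 = 1.55 GPa

1.55 GPa


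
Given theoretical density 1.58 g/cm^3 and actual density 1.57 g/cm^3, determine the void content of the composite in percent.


Void% = (rho_theo - rho_actual)/rho_theo * 100 = (1.58 - 1.57)/1.58 * 100 = 0.63%

0.63%


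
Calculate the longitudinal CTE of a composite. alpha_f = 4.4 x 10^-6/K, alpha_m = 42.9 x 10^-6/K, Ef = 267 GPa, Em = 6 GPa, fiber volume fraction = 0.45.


E1 = Ef*Vf + Em*(1-Vf) = 123.45
alpha_1 = (alpha_f*Ef*Vf + alpha_m*Em*(1-Vf))/E1 = 5.43 x 10^-6/K

5.43 x 10^-6/K


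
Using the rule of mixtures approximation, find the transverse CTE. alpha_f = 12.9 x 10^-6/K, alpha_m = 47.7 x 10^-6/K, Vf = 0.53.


alpha_2 = alpha_f*Vf + alpha_m*(1-Vf) = 12.9*0.53 + 47.7*0.47 = 29.3 x 10^-6/K

29.3 x 10^-6/K


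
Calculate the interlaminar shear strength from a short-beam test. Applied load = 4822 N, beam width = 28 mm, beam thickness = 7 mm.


ILSS = 3F/(4bh) = 3*4822/(4*28*7) = 18.45 MPa

18.45 MPa


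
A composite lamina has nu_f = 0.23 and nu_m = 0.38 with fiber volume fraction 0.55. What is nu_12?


nu_12 = nu_f*Vf + nu_m*(1-Vf) = 0.23*0.55 + 0.38*0.45 = 0.2975

0.2975


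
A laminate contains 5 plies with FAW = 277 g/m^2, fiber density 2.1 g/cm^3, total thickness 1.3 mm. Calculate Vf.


Vf = n * FAW / (rho_f * h * 1000) = 5 * 277 / (2.1 * 1.3 * 1000) = 0.5073

0.5073


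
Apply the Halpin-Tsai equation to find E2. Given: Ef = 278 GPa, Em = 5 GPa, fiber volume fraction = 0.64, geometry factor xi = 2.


eta = (Ef/Em - 1)/(Ef/Em + xi) = (55.6 - 1)/(55.6 + 2) = 0.9479
E2 = Em*(1+xi*eta*Vf)/(1-eta*Vf) = 28.14 GPa

28.14 GPa


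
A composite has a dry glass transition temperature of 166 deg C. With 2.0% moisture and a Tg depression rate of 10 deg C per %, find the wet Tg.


Tg_wet = Tg_dry - k*moisture = 166 - 10*2.0 = 146.0 deg C

146.0 deg C


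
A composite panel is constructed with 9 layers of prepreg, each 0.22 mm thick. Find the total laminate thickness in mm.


h = n * t_ply = 9 * 0.22 = 1.98 mm

1.98 mm


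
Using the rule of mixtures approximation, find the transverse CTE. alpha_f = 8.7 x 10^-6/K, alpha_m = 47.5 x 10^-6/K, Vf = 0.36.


alpha_2 = alpha_f*Vf + alpha_m*(1-Vf) = 8.7*0.36 + 47.5*0.64 = 33.5 x 10^-6/K

33.5 x 10^-6/K


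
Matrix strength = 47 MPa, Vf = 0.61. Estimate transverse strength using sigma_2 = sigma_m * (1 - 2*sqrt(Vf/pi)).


factor = 1 - 2*sqrt(0.61/pi) = 0.1187
sigma_2 = 47 * 0.1187 = 5.58 MPa

5.58 MPa


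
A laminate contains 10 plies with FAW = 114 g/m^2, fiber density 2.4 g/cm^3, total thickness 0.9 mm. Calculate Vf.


Vf = n * FAW / (rho_f * h * 1000) = 10 * 114 / (2.4 * 0.9 * 1000) = 0.5278

0.5278


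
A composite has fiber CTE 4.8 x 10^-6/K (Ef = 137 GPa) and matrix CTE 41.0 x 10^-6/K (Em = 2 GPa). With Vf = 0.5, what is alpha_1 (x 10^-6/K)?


E1 = Ef*Vf + Em*(1-Vf) = 69.5
alpha_1 = (alpha_f*Ef*Vf + alpha_m*Em*(1-Vf))/E1 = 5.32 x 10^-6/K

5.32 x 10^-6/K


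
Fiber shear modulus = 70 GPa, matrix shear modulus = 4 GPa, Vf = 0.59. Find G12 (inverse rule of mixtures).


1/G12 = Vf/Gf + (1-Vf)/Gm = 0.59/70 + 0.41/4
G12 = 9.01 GPa

9.01 GPa


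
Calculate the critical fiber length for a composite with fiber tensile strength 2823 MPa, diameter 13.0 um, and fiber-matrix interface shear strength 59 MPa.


Lc = sigma_f * d / (2 * tau_i) = 2823 * 13.0 / (2 * 59) = 311.0 um

311.0 um


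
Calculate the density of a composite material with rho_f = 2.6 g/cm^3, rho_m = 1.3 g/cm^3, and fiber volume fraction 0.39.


rho_c = rho_f*Vf + rho_m*(1-Vf) = 2.6*0.39 + 1.3*0.61 = 1.807 g/cm^3

1.807 g/cm^3


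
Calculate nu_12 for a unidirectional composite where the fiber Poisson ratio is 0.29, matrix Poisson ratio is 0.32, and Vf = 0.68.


nu_12 = nu_f*Vf + nu_m*(1-Vf) = 0.29*0.68 + 0.32*0.32 = 0.2996

0.2996


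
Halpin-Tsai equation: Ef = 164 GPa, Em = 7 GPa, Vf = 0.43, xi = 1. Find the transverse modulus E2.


eta = (Ef/Em - 1)/(Ef/Em + xi) = (23.4286 - 1)/(23.4286 + 1) = 0.9181
E2 = Em*(1+xi*eta*Vf)/(1-eta*Vf) = 16.13 GPa

16.13 GPa


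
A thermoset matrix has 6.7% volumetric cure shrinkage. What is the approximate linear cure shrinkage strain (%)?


Linear shrinkage ≈ vol_shrink/3 = 6.7/3 = 2.233%

2.233%


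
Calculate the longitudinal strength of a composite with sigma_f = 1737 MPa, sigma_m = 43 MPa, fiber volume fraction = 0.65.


sigma_1 = sigma_f*Vf + sigma_m*(1-Vf) = 1737*0.65 + 43*0.35 = 1144.1 MPa

1144.1 MPa


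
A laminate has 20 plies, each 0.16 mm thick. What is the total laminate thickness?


h = n * t_ply = 20 * 0.16 = 3.2 mm

3.2 mm


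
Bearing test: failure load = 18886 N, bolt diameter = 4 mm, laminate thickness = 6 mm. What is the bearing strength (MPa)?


sigma_br = F/(d*h) = 18886/(4*6) = 786.9 MPa

786.9 MPa


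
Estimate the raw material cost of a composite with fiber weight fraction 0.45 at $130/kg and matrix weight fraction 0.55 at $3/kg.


Cost = cost_f*Wf + cost_m*Wm = 130*0.45 + 3*0.55 = $60.15/kg

$60.15/kg


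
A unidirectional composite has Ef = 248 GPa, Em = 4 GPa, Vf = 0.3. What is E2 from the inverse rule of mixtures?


1/E2 = Vf/Ef + (1-Vf)/Em = 0.3/248 + 0.7/4
E2 = 5.68 GPa

5.68 GPa


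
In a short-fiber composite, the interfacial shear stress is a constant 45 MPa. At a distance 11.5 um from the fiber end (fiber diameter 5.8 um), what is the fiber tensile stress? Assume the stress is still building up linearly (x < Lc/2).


Force balance: sigma_f * (pi*d^2/4) = tau * (pi*d) * x  ->  sigma_f = 4 * tau * x / d
sigma_f = 4 * 45 * 11.5 / 5.8 = 356.9 MPa

356.9 MPa


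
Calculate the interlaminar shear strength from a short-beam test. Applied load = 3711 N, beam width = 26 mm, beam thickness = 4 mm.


ILSS = 3F/(4bh) = 3*3711/(4*26*4) = 26.76 MPa

26.76 MPa


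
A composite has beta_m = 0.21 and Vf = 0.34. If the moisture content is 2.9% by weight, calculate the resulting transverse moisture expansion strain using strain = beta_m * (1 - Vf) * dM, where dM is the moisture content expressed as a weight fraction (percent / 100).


dM = 2.9/100 = 0.029
strain = beta_m * (1-Vf) * dM = 0.21 * 0.66 * 0.029 = 0.0040194

0.0040194


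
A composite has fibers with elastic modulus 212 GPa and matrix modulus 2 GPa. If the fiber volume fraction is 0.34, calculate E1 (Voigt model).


E1 = Ef*Vf + Em*(1-Vf) = 212*0.34 + 2*0.66 = 73.4 GPa

73.4 GPa


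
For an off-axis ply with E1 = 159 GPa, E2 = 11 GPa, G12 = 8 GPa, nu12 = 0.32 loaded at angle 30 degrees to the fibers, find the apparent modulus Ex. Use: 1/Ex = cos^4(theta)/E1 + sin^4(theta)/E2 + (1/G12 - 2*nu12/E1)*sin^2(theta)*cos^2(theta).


cos^4(30) = 0.5625, sin^4(30) = 0.0625, sin^2(30)*cos^2(30) = 0.1875
1/G12 - 2*nu12/E1 = 1/8 - 2*0.32/159 = 0.120975 GPa^-1
1/Ex = 0.5625/159 + 0.0625/11 + 0.120975*0.1875 = 0.0319023 GPa^-1
Ex = 31.35 GPa

31.35 GPa


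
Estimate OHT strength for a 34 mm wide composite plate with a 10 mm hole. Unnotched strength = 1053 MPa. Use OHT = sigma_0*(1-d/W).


OHT = sigma_0*(1-d/W) = 1053*(1-10/34) = 743.3 MPa

743.3 MPa


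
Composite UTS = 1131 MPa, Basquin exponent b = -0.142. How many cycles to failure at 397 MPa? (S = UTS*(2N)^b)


N = 0.5 * (S/UTS)^(1/b) = 0.5 * (397/1131)^(1/-0.142) = 795.9507 cycles

795.9507 cycles


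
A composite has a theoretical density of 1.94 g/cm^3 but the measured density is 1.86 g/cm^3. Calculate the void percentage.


Void% = (rho_theo - rho_actual)/rho_theo * 100 = (1.94 - 1.86)/1.94 * 100 = 4.12%

4.12%


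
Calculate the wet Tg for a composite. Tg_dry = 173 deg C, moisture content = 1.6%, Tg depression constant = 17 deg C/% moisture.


Tg_wet = Tg_dry - k*moisture = 173 - 17*1.6 = 145.8 deg C

145.8 deg C


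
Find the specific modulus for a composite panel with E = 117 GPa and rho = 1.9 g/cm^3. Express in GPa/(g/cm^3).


Specific stiffness = E/rho = 117/1.9 = 61.6 GPa/(g/cm^3)

61.6 GPa/(g/cm^3)


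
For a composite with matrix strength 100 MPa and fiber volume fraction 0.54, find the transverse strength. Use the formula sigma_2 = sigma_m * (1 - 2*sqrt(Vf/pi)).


factor = 1 - 2*sqrt(0.54/pi) = 0.1708
sigma_2 = 100 * 0.1708 = 17.08 MPa

17.08 MPa


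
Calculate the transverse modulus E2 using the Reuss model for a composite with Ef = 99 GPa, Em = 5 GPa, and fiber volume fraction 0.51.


1/E2 = Vf/Ef + (1-Vf)/Em = 0.51/99 + 0.49/5
E2 = 9.69 GPa

9.69 GPa


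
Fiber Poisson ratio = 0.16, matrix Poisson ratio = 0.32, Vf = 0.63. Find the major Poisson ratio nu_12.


nu_12 = nu_f*Vf + nu_m*(1-Vf) = 0.16*0.63 + 0.32*0.37 = 0.2192

0.2192


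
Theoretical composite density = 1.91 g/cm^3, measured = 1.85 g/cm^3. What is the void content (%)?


Void% = (rho_theo - rho_actual)/rho_theo * 100 = (1.91 - 1.85)/1.91 * 100 = 3.14%

3.14%


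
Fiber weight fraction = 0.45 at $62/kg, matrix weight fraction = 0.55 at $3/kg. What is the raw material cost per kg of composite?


Cost = cost_f*Wf + cost_m*Wm = 62*0.45 + 3*0.55 = $29.55/kg

$29.55/kg


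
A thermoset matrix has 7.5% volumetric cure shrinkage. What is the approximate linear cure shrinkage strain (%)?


Linear shrinkage ≈ vol_shrink/3 = 7.5/3 = 2.5%

2.5%


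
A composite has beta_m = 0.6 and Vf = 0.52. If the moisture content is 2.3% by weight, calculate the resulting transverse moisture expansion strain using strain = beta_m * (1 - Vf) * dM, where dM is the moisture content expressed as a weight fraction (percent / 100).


dM = 2.3/100 = 0.023
strain = beta_m * (1-Vf) * dM = 0.6 * 0.48 * 0.023 = 0.006624

0.006624


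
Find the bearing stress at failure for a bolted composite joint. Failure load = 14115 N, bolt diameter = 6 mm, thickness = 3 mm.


sigma_br = F/(d*h) = 14115/(6*3) = 784.2 MPa

784.2 MPa


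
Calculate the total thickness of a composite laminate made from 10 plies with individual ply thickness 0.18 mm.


h = n * t_ply = 10 * 0.18 = 1.8 mm

1.8 mm


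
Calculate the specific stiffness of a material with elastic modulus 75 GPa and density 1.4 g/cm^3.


Specific stiffness = E/rho = 75/1.4 = 53.6 GPa/(g/cm^3)

53.6 GPa/(g/cm^3)


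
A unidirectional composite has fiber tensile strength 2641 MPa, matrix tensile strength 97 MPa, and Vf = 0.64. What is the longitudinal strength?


sigma_1 = sigma_f*Vf + sigma_m*(1-Vf) = 2641*0.64 + 97*0.36 = 1725.2 MPa

1725.2 MPa


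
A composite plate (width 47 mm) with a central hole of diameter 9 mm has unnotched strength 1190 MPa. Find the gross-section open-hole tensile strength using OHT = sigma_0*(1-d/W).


OHT = sigma_0*(1-d/W) = 1190*(1-9/47) = 962.1 MPa

962.1 MPa


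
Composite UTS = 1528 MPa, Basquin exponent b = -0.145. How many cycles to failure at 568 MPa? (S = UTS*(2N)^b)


N = 0.5 * (S/UTS)^(1/b) = 0.5 * (568/1528)^(1/-0.145) = 460.1884 cycles

460.1884 cycles


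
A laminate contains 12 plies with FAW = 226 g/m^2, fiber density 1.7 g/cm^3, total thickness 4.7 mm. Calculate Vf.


Vf = n * FAW / (rho_f * h * 1000) = 12 * 226 / (1.7 * 4.7 * 1000) = 0.3394

0.3394


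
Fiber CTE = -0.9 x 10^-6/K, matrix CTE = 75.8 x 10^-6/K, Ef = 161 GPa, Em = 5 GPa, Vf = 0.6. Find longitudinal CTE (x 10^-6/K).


E1 = Ef*Vf + Em*(1-Vf) = 98.6
alpha_1 = (alpha_f*Ef*Vf + alpha_m*Em*(1-Vf))/E1 = 0.66 x 10^-6/K

0.66 x 10^-6/K


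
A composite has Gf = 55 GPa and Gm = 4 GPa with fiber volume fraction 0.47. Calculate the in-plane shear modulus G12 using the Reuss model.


1/G12 = Vf/Gf + (1-Vf)/Gm = 0.47/55 + 0.53/4
G12 = 7.09 GPa

7.09 GPa


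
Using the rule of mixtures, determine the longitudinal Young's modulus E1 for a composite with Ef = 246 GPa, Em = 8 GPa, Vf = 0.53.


E1 = Ef*Vf + Em*(1-Vf) = 246*0.53 + 8*0.47 = 134.14 GPa

134.14 GPa


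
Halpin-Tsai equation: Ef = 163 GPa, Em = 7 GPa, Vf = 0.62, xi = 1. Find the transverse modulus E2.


eta = (Ef/Em - 1)/(Ef/Em + xi) = (23.2857 - 1)/(23.2857 + 1) = 0.9176
E2 = Em*(1+xi*eta*Vf)/(1-eta*Vf) = 25.48 GPa

25.48 GPa


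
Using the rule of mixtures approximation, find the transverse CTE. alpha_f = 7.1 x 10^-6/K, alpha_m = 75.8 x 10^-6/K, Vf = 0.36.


alpha_2 = alpha_f*Vf + alpha_m*(1-Vf) = 7.1*0.36 + 75.8*0.64 = 51.1 x 10^-6/K

51.1 x 10^-6/K


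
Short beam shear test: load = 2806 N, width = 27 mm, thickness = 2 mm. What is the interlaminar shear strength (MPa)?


ILSS = 3F/(4bh) = 3*2806/(4*27*2) = 38.97 MPa

38.97 MPa


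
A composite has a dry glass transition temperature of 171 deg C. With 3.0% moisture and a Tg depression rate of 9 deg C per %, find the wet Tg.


Tg_wet = Tg_dry - k*moisture = 171 - 9*3.0 = 144.0 deg C

144.0 deg C


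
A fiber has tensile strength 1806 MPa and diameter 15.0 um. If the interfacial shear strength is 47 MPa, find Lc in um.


Lc = sigma_f * d / (2 * tau_i) = 1806 * 15.0 / (2 * 47) = 288.2 um

288.2 um


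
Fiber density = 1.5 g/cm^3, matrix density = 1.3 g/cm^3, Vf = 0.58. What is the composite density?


rho_c = rho_f*Vf + rho_m*(1-Vf) = 1.5*0.58 + 1.3*0.42 = 1.416 g/cm^3

1.416 g/cm^3


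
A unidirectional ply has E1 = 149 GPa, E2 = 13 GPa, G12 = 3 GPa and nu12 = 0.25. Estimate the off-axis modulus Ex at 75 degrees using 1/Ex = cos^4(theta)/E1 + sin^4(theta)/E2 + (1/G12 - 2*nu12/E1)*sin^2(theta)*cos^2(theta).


cos^4(75) = 0.004487, sin^4(75) = 0.870513, sin^2(75)*cos^2(75) = 0.0625
1/G12 - 2*nu12/E1 = 1/3 - 2*0.25/149 = 0.329978 GPa^-1
1/Ex = 0.004487/149 + 0.870513/13 + 0.329978*0.0625 = 0.0876162 GPa^-1
Ex = 11.41 GPa

11.41 GPa


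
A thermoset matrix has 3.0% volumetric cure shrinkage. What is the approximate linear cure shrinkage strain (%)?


Linear shrinkage ≈ vol_shrink/3 = 3.0/3 = 1.0%

1.0%


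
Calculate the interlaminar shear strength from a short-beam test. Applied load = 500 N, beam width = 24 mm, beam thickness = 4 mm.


ILSS = 3F/(4bh) = 3*500/(4*24*4) = 3.91 MPa

3.91 MPa


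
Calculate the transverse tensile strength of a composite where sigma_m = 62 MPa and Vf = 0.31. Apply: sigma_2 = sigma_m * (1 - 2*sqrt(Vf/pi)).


factor = 1 - 2*sqrt(0.31/pi) = 0.3717
sigma_2 = 62 * 0.3717 = 23.05 MPa

23.05 MPa


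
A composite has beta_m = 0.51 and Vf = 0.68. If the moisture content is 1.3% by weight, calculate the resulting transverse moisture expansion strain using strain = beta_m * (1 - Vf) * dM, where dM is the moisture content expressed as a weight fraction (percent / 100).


dM = 1.3/100 = 0.013
strain = beta_m * (1-Vf) * dM = 0.51 * 0.32 * 0.013 = 0.0021216

0.0021216


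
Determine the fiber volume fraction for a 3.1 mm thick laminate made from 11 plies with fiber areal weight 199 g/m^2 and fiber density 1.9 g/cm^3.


Vf = n * FAW / (rho_f * h * 1000) = 11 * 199 / (1.9 * 3.1 * 1000) = 0.3716

0.3716


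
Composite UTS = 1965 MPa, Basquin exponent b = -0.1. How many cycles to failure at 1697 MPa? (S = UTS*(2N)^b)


N = 0.5 * (S/UTS)^(1/b) = 0.5 * (1697/1965)^(1/-0.1) = 2.1666 cycles

2.1666 cycles


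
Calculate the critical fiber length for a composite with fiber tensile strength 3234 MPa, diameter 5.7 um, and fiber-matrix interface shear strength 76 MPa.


Lc = sigma_f * d / (2 * tau_i) = 3234 * 5.7 / (2 * 76) = 121.3 um

121.3 um


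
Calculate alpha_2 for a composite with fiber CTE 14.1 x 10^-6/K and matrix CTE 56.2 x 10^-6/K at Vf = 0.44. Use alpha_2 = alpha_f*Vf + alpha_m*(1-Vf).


alpha_2 = alpha_f*Vf + alpha_m*(1-Vf) = 14.1*0.44 + 56.2*0.56 = 37.7 x 10^-6/K

37.7 x 10^-6/K


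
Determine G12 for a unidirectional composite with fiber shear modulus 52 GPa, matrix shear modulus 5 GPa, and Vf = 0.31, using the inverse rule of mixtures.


1/G12 = Vf/Gf + (1-Vf)/Gm = 0.31/52 + 0.69/5
G12 = 6.95 GPa

6.95 GPa


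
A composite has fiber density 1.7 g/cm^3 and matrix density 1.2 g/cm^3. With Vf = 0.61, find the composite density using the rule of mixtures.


rho_c = rho_f*Vf + rho_m*(1-Vf) = 1.7*0.61 + 1.2*0.39 = 1.505 g/cm^3

1.505 g/cm^3


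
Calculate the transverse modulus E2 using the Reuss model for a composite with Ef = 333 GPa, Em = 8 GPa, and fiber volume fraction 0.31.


1/E2 = Vf/Ef + (1-Vf)/Em = 0.31/333 + 0.69/8
E2 = 11.47 GPa

11.47 GPa


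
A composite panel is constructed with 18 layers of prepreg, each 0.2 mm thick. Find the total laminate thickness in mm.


h = n * t_ply = 18 * 0.2 = 3.6 mm

3.6 mm


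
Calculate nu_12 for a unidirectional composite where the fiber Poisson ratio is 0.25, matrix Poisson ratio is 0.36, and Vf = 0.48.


nu_12 = nu_f*Vf + nu_m*(1-Vf) = 0.25*0.48 + 0.36*0.52 = 0.3072

0.3072


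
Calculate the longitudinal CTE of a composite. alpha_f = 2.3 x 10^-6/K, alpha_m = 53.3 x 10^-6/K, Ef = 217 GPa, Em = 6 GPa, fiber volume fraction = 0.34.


E1 = Ef*Vf + Em*(1-Vf) = 77.74
alpha_1 = (alpha_f*Ef*Vf + alpha_m*Em*(1-Vf))/E1 = 4.9 x 10^-6/K

4.9 x 10^-6/K


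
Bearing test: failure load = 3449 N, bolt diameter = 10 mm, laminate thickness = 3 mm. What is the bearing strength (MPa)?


sigma_br = F/(d*h) = 3449/(10*3) = 115.0 MPa

115.0 MPa


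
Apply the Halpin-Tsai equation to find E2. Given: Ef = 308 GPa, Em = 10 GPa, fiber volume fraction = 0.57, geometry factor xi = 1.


eta = (Ef/Em - 1)/(Ef/Em + xi) = (30.8 - 1)/(30.8 + 1) = 0.9371
E2 = Em*(1+xi*eta*Vf)/(1-eta*Vf) = 32.93 GPa

32.93 GPa


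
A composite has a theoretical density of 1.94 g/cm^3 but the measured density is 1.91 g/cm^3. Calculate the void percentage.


Void% = (rho_theo - rho_actual)/rho_theo * 100 = (1.94 - 1.91)/1.94 * 100 = 1.55%

1.55%


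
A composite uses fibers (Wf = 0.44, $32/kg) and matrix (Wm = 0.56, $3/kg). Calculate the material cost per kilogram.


Cost = cost_f*Wf + cost_m*Wm = 32*0.44 + 3*0.56 = $15.76/kg

$15.76/kg


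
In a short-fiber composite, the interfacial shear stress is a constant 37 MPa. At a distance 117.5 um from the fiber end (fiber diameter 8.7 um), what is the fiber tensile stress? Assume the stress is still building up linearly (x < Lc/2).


Force balance: sigma_f * (pi*d^2/4) = tau * (pi*d) * x  ->  sigma_f = 4 * tau * x / d
sigma_f = 4 * 37 * 117.5 / 8.7 = 1998.9 MPa

1998.9 MPa


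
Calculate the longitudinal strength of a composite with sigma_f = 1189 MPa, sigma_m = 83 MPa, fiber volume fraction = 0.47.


sigma_1 = sigma_f*Vf + sigma_m*(1-Vf) = 1189*0.47 + 83*0.53 = 602.8 MPa

602.8 MPa


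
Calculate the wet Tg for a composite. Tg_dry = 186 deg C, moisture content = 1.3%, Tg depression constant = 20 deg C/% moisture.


Tg_wet = Tg_dry - k*moisture = 186 - 20*1.3 = 160.0 deg C

160.0 deg C


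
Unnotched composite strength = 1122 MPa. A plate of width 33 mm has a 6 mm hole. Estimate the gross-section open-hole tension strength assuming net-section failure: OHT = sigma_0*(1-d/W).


OHT = sigma_0*(1-d/W) = 1122*(1-6/33) = 918.0 MPa

918.0 MPa


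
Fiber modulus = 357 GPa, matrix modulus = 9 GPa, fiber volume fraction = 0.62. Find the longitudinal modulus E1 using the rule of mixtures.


E1 = Ef*Vf + Em*(1-Vf) = 357*0.62 + 9*0.38 = 224.76 GPa

224.76 GPa


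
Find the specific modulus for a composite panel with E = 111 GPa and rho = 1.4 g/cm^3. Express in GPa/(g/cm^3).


Specific stiffness = E/rho = 111/1.4 = 79.3 GPa/(g/cm^3)

79.3 GPa/(g/cm^3)


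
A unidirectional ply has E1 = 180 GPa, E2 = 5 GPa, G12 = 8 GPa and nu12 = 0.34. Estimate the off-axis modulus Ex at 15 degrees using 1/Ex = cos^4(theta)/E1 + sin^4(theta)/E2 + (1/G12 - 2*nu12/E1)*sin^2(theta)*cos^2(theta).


cos^4(15) = 0.870513, sin^4(15) = 0.004487, sin^2(15)*cos^2(15) = 0.0625
1/G12 - 2*nu12/E1 = 1/8 - 2*0.34/180 = 0.121222 GPa^-1
1/Ex = 0.870513/180 + 0.004487/5 + 0.121222*0.0625 = 0.01331 GPa^-1
Ex = 75.13 GPa

75.13 GPa


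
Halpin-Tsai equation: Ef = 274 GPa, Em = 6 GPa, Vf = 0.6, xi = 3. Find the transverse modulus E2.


eta = (Ef/Em - 1)/(Ef/Em + xi) = (45.6667 - 1)/(45.6667 + 3) = 0.9178
E2 = Em*(1+xi*eta*Vf)/(1-eta*Vf) = 35.41 GPa

35.41 GPa


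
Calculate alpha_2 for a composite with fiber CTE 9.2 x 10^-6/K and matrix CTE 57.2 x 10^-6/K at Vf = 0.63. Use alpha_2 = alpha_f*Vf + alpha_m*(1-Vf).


alpha_2 = alpha_f*Vf + alpha_m*(1-Vf) = 9.2*0.63 + 57.2*0.37 = 27.0 x 10^-6/K

27.0 x 10^-6/K


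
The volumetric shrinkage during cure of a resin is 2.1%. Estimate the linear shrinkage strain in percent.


Linear shrinkage ≈ vol_shrink/3 = 2.1/3 = 0.7%

0.7%


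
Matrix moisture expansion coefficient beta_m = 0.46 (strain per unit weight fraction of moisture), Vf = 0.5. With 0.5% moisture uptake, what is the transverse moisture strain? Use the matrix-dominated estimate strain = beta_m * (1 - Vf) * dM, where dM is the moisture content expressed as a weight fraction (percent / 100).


dM = 0.5/100 = 0.005
strain = beta_m * (1-Vf) * dM = 0.46 * 0.5 * 0.005 = 0.00115

0.00115


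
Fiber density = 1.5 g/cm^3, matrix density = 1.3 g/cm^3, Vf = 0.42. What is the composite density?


rho_c = rho_f*Vf + rho_m*(1-Vf) = 1.5*0.42 + 1.3*0.58 = 1.384 g/cm^3

1.384 g/cm^3


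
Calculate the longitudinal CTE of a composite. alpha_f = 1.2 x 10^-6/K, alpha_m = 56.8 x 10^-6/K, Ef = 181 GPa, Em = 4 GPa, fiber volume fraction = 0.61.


E1 = Ef*Vf + Em*(1-Vf) = 111.97
alpha_1 = (alpha_f*Ef*Vf + alpha_m*Em*(1-Vf))/E1 = 1.97 x 10^-6/K

1.97 x 10^-6/K


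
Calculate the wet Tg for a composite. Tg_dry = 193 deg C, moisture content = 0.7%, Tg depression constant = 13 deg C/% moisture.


Tg_wet = Tg_dry - k*moisture = 193 - 13*0.7 = 183.9 deg C

183.9 deg C


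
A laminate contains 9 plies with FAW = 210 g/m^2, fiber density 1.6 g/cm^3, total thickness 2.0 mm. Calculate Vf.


Vf = n * FAW / (rho_f * h * 1000) = 9 * 210 / (1.6 * 2.0 * 1000) = 0.5906

0.5906


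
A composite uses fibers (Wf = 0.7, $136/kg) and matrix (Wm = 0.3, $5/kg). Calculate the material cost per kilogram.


Cost = cost_f*Wf + cost_m*Wm = 136*0.7 + 5*0.3 = $96.7/kg

$96.7/kg


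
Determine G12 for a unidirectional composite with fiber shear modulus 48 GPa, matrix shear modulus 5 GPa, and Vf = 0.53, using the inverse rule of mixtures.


1/G12 = Vf/Gf + (1-Vf)/Gm = 0.53/48 + 0.47/5
G12 = 9.52 GPa

9.52 GPa


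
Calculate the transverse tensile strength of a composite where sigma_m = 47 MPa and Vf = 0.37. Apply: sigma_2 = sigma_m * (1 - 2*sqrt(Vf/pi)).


factor = 1 - 2*sqrt(0.37/pi) = 0.3136
sigma_2 = 47 * 0.3136 = 14.74 MPa

14.74 MPa


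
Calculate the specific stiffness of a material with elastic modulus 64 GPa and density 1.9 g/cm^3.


Specific stiffness = E/rho = 64/1.9 = 33.7 GPa/(g/cm^3)

33.7 GPa/(g/cm^3)


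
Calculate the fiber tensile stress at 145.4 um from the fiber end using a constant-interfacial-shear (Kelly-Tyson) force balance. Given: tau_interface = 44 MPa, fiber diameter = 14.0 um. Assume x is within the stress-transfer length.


Force balance: sigma_f * (pi*d^2/4) = tau * (pi*d) * x  ->  sigma_f = 4 * tau * x / d
sigma_f = 4 * 44 * 145.4 / 14.0 = 1827.9 MPa

1827.9 MPa


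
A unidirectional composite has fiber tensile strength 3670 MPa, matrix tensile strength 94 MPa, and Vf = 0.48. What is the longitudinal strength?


sigma_1 = sigma_f*Vf + sigma_m*(1-Vf) = 3670*0.48 + 94*0.52 = 1810.5 MPa

1810.5 MPa


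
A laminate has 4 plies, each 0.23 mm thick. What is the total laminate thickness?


h = n * t_ply = 4 * 0.23 = 0.92 mm

0.92 mm


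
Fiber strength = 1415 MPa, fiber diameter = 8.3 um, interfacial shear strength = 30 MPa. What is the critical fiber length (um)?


Lc = sigma_f * d / (2 * tau_i) = 1415 * 8.3 / (2 * 30) = 195.7 um

195.7 um


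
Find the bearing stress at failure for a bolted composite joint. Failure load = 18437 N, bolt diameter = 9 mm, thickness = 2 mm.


sigma_br = F/(d*h) = 18437/(9*2) = 1024.3 MPa

1024.3 MPa


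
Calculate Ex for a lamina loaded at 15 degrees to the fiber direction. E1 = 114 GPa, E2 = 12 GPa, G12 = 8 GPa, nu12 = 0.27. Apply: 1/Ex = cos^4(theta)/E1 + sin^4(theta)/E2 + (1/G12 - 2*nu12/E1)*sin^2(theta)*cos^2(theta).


cos^4(15) = 0.870513, sin^4(15) = 0.004487, sin^2(15)*cos^2(15) = 0.0625
1/G12 - 2*nu12/E1 = 1/8 - 2*0.27/114 = 0.120263 GPa^-1
1/Ex = 0.870513/114 + 0.004487/12 + 0.120263*0.0625 = 0.0155265 GPa^-1
Ex = 64.41 GPa

64.41 GPa


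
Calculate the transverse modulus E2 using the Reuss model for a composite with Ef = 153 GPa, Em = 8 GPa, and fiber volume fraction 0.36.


1/E2 = Vf/Ef + (1-Vf)/Em = 0.36/153 + 0.64/8
E2 = 12.14 GPa

12.14 GPa


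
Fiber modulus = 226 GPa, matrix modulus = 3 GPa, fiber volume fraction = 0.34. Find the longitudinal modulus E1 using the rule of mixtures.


E1 = Ef*Vf + Em*(1-Vf) = 226*0.34 + 3*0.66 = 78.82 GPa

78.82 GPa


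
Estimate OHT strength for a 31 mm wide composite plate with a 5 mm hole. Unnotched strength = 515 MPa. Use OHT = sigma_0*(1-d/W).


OHT = sigma_0*(1-d/W) = 515*(1-5/31) = 431.9 MPa

431.9 MPa


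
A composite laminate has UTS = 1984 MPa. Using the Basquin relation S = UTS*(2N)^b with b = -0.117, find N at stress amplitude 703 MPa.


N = 0.5 * (S/UTS)^(1/b) = 0.5 * (703/1984)^(1/-0.117) = 3549.2397 cycles

3549.2397 cycles


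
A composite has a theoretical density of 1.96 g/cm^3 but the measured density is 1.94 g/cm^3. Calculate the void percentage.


Void% = (rho_theo - rho_actual)/rho_theo * 100 = (1.96 - 1.94)/1.96 * 100 = 1.02%

1.02%


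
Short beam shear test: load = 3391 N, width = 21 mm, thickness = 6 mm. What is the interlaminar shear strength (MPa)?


ILSS = 3F/(4bh) = 3*3391/(4*21*6) = 20.18 MPa

20.18 MPa


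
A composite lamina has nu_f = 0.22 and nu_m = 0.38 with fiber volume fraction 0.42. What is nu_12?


nu_12 = nu_f*Vf + nu_m*(1-Vf) = 0.22*0.42 + 0.38*0.58 = 0.3128

0.3128


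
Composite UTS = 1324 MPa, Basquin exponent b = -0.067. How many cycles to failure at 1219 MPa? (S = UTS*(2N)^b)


N = 0.5 * (S/UTS)^(1/b) = 0.5 * (1219/1324)^(1/-0.067) = 1.7162 cycles

1.7162 cycles


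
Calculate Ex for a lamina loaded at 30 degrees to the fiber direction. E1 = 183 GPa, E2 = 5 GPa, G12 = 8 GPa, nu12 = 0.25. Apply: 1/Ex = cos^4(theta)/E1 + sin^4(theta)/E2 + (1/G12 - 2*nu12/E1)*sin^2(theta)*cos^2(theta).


cos^4(30) = 0.5625, sin^4(30) = 0.0625, sin^2(30)*cos^2(30) = 0.1875
1/G12 - 2*nu12/E1 = 1/8 - 2*0.25/183 = 0.122268 GPa^-1
1/Ex = 0.5625/183 + 0.0625/5 + 0.122268*0.1875 = 0.038499 GPa^-1
Ex = 25.97 GPa

25.97 GPa


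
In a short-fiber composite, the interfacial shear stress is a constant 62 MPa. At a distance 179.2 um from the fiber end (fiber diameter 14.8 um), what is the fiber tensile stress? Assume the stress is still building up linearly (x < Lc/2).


Force balance: sigma_f * (pi*d^2/4) = tau * (pi*d) * x  ->  sigma_f = 4 * tau * x / d
sigma_f = 4 * 62 * 179.2 / 14.8 = 3002.8 MPa

3002.8 MPa


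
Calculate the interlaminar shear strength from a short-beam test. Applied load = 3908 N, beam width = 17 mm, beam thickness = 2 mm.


ILSS = 3F/(4bh) = 3*3908/(4*17*2) = 86.21 MPa

86.21 MPa


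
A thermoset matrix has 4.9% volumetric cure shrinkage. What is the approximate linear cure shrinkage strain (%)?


Linear shrinkage ≈ vol_shrink/3 = 4.9/3 = 1.633%

1.633%


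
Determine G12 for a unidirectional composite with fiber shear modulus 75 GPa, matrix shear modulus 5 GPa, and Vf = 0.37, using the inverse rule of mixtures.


1/G12 = Vf/Gf + (1-Vf)/Gm = 0.37/75 + 0.63/5
G12 = 7.64 GPa

7.64 GPa


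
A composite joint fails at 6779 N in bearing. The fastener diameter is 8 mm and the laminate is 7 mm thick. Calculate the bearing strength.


sigma_br = F/(d*h) = 6779/(8*7) = 121.1 MPa

121.1 MPa


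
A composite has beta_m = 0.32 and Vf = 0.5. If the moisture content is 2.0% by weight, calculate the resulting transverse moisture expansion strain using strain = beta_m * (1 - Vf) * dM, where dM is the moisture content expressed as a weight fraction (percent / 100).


dM = 2.0/100 = 0.02
strain = beta_m * (1-Vf) * dM = 0.32 * 0.5 * 0.02 = 0.0032

0.0032


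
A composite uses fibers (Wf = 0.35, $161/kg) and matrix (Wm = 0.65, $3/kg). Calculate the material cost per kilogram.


Cost = cost_f*Wf + cost_m*Wm = 161*0.35 + 3*0.65 = $58.3/kg

$58.3/kg


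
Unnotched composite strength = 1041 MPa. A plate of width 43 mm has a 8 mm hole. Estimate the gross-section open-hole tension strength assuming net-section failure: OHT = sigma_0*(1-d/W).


OHT = sigma_0*(1-d/W) = 1041*(1-8/43) = 847.3 MPa

847.3 MPa


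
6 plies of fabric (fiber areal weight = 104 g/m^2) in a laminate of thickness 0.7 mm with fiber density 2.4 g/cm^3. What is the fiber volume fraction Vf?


Vf = n * FAW / (rho_f * h * 1000) = 6 * 104 / (2.4 * 0.7 * 1000) = 0.3714

0.3714


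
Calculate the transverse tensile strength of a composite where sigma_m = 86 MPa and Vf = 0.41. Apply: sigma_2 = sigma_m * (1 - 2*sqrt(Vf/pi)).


factor = 1 - 2*sqrt(0.41/pi) = 0.2775
sigma_2 = 86 * 0.2775 = 23.86 MPa

23.86 MPa


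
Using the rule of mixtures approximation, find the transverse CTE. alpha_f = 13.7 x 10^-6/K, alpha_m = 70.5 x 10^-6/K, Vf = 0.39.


alpha_2 = alpha_f*Vf + alpha_m*(1-Vf) = 13.7*0.39 + 70.5*0.61 = 48.3 x 10^-6/K

48.3 x 10^-6/K


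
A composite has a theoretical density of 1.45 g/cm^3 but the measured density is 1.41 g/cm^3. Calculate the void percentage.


Void% = (rho_theo - rho_actual)/rho_theo * 100 = (1.45 - 1.41)/1.45 * 100 = 2.76%

2.76%


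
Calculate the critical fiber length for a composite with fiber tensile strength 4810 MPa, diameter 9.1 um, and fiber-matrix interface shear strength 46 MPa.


Lc = sigma_f * d / (2 * tau_i) = 4810 * 9.1 / (2 * 46) = 475.8 um

475.8 um


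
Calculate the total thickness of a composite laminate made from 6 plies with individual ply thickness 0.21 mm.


h = n * t_ply = 6 * 0.21 = 1.26 mm

1.26 mm


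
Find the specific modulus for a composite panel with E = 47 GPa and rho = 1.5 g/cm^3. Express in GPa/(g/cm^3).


Specific stiffness = E/rho = 47/1.5 = 31.3 GPa/(g/cm^3)

31.3 GPa/(g/cm^3)


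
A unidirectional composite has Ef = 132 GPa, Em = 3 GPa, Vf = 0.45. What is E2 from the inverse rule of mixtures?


1/E2 = Vf/Ef + (1-Vf)/Em = 0.45/132 + 0.55/3
E2 = 5.35 GPa

5.35 GPa


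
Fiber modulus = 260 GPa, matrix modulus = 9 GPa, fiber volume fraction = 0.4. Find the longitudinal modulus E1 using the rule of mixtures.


E1 = Ef*Vf + Em*(1-Vf) = 260*0.4 + 9*0.6 = 109.4 GPa

109.4 GPa


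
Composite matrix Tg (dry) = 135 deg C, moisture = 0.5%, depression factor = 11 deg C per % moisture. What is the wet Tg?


Tg_wet = Tg_dry - k*moisture = 135 - 11*0.5 = 129.5 deg C

129.5 deg C


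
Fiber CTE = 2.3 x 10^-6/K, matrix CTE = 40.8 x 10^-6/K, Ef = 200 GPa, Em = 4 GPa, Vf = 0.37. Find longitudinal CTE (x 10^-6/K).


E1 = Ef*Vf + Em*(1-Vf) = 76.52
alpha_1 = (alpha_f*Ef*Vf + alpha_m*Em*(1-Vf))/E1 = 3.57 x 10^-6/K

3.57 x 10^-6/K


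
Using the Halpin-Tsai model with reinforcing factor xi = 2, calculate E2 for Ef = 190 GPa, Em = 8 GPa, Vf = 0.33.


eta = (Ef/Em - 1)/(Ef/Em + xi) = (23.75 - 1)/(23.75 + 2) = 0.8835
E2 = Em*(1+xi*eta*Vf)/(1-eta*Vf) = 17.88 GPa

17.88 GPa


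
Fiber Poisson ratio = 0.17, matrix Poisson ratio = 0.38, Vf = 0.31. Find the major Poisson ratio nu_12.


nu_12 = nu_f*Vf + nu_m*(1-Vf) = 0.17*0.31 + 0.38*0.69 = 0.3149

0.3149


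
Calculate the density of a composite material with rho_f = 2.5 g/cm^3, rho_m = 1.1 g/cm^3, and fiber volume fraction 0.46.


rho_c = rho_f*Vf + rho_m*(1-Vf) = 2.5*0.46 + 1.1*0.54 = 1.744 g/cm^3

1.744 g/cm^3


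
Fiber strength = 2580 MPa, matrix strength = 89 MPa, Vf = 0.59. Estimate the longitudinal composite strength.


sigma_1 = sigma_f*Vf + sigma_m*(1-Vf) = 2580*0.59 + 89*0.41 = 1558.7 MPa

1558.7 MPa


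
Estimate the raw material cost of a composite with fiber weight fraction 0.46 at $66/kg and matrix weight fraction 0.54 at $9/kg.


Cost = cost_f*Wf + cost_m*Wm = 66*0.46 + 9*0.54 = $35.22/kg

$35.22/kg


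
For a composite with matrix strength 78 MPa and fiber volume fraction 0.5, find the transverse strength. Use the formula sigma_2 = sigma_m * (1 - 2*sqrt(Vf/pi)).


factor = 1 - 2*sqrt(0.5/pi) = 0.2021
sigma_2 = 78 * 0.2021 = 15.77 MPa

15.77 MPa


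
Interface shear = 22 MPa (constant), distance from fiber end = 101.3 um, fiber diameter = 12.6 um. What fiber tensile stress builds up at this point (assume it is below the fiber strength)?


Force balance: sigma_f * (pi*d^2/4) = tau * (pi*d) * x  ->  sigma_f = 4 * tau * x / d
sigma_f = 4 * 22 * 101.3 / 12.6 = 707.5 MPa

707.5 MPa


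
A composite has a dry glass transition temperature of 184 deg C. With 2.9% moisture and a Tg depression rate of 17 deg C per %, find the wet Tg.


Tg_wet = Tg_dry - k*moisture = 184 - 17*2.9 = 134.7 deg C

134.7 deg C


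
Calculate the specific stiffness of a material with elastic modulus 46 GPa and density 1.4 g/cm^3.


Specific stiffness = E/rho = 46/1.4 = 32.9 GPa/(g/cm^3)

32.9 GPa/(g/cm^3)


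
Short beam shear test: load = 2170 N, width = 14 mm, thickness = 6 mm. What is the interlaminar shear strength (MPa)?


ILSS = 3F/(4bh) = 3*2170/(4*14*6) = 19.38 MPa

19.38 MPa


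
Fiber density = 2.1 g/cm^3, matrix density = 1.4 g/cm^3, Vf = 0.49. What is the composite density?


rho_c = rho_f*Vf + rho_m*(1-Vf) = 2.1*0.49 + 1.4*0.51 = 1.743 g/cm^3

1.743 g/cm^3


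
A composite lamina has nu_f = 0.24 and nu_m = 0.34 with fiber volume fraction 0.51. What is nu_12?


nu_12 = nu_f*Vf + nu_m*(1-Vf) = 0.24*0.51 + 0.34*0.49 = 0.289

0.289


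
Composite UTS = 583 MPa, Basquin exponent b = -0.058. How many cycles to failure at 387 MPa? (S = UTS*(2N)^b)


N = 0.5 * (S/UTS)^(1/b) = 0.5 * (387/583)^(1/-0.058) = 585.0653 cycles

585.0653 cycles


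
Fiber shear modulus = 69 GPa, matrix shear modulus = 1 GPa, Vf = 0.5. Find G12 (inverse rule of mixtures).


1/G12 = Vf/Gf + (1-Vf)/Gm = 0.5/69 + 0.5/1
G12 = 1.97 GPa

1.97 GPa


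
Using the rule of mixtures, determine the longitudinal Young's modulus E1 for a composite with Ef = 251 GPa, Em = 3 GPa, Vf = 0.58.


E1 = Ef*Vf + Em*(1-Vf) = 251*0.58 + 3*0.42 = 146.84 GPa

146.84 GPa


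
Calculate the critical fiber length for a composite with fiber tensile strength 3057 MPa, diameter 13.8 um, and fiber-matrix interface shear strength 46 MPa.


Lc = sigma_f * d / (2 * tau_i) = 3057 * 13.8 / (2 * 46) = 458.6 um

458.6 um


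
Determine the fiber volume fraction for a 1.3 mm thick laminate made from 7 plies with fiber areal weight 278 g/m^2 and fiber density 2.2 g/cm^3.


Vf = n * FAW / (rho_f * h * 1000) = 7 * 278 / (2.2 * 1.3 * 1000) = 0.6804

0.6804


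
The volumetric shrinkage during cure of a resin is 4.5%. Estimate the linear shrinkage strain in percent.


Linear shrinkage ≈ vol_shrink/3 = 4.5/3 = 1.5%

1.5%


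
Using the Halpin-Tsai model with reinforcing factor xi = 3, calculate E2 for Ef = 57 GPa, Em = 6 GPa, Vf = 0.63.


eta = (Ef/Em - 1)/(Ef/Em + xi) = (9.5 - 1)/(9.5 + 3) = 0.68
E2 = Em*(1+xi*eta*Vf)/(1-eta*Vf) = 23.99 GPa

23.99 GPa


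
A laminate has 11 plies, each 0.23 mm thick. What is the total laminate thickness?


h = n * t_ply = 11 * 0.23 = 2.53 mm

2.53 mm


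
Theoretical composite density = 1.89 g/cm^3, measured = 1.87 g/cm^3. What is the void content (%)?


Void% = (rho_theo - rho_actual)/rho_theo * 100 = (1.89 - 1.87)/1.89 * 100 = 1.06%

1.06%


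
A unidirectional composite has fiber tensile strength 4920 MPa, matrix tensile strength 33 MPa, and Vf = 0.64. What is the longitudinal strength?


sigma_1 = sigma_f*Vf + sigma_m*(1-Vf) = 4920*0.64 + 33*0.36 = 3160.7 MPa

3160.7 MPa


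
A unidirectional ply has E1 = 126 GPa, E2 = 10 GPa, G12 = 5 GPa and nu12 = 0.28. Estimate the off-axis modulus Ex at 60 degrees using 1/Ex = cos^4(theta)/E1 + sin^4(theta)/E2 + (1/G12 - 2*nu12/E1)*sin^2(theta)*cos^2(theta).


cos^4(60) = 0.0625, sin^4(60) = 0.5625, sin^2(60)*cos^2(60) = 0.1875
1/G12 - 2*nu12/E1 = 1/5 - 2*0.28/126 = 0.195556 GPa^-1
1/Ex = 0.0625/126 + 0.5625/10 + 0.195556*0.1875 = 0.0934127 GPa^-1
Ex = 10.71 GPa

10.71 GPa


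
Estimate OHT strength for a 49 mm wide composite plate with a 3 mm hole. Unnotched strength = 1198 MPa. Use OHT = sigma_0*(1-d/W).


OHT = sigma_0*(1-d/W) = 1198*(1-3/49) = 1124.7 MPa

1124.7 MPa


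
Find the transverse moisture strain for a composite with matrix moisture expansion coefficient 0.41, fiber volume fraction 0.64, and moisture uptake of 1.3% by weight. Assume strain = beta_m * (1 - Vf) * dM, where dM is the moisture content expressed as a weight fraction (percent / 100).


dM = 1.3/100 = 0.013
strain = beta_m * (1-Vf) * dM = 0.41 * 0.36 * 0.013 = 0.0019188

0.0019188


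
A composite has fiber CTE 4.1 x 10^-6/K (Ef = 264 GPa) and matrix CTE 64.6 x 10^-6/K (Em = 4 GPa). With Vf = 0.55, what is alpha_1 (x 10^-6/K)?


E1 = Ef*Vf + Em*(1-Vf) = 147.0
alpha_1 = (alpha_f*Ef*Vf + alpha_m*Em*(1-Vf))/E1 = 4.84 x 10^-6/K

4.84 x 10^-6/K


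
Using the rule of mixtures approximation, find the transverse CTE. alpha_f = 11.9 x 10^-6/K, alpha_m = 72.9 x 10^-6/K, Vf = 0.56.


alpha_2 = alpha_f*Vf + alpha_m*(1-Vf) = 11.9*0.56 + 72.9*0.44 = 38.7 x 10^-6/K

38.7 x 10^-6/K
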